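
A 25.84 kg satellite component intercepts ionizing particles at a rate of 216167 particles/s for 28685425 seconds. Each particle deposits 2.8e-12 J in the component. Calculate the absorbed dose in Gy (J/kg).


Total energy deposited = rate * time * E_per
  = 216167 * 28685425 * 2.8e-12 = 17.3624 J
Dose = E_total / mass = 17.3624 / 25.84
Dose = 0.6719179 Gy

0.6719 Gy


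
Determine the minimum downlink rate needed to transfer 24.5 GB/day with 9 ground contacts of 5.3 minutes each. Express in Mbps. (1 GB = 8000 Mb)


total contact time = 9 * 5.3 * 60 = 2862.0000 s
data = 24.5 GB = 196000.0000 Mb
rate = 196000.0000 / 2862.0000 = 68.4836 Mbps

68.4836 Mbps


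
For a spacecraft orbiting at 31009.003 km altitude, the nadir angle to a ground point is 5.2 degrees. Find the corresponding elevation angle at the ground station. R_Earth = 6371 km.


r = R_E + alt = 37380.0030 km
Law of sines in the satellite / Earth-center / ground-point triangle:
  sin(nadir)/R_E = sin(90 + el)/r  =>  cos(el) = (r/R_E)*sin(nadir)
cos(el) = (37380.0030 / 6371.0000) * sin(5.2 deg) = 0.5317605
el = arccos(0.5317605) = 57.8755 deg
(Earth-central angle = 90 - nadir - el = 26.9245 deg)

57.8755 degrees


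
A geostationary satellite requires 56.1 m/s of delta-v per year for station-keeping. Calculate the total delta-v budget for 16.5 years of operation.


dV = rate * years = 56.1 * 16.5
dV = 925.6500 m/s

925.6500 m/s


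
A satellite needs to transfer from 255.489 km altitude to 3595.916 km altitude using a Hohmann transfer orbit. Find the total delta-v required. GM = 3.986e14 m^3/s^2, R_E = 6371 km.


r1 = 6626.4890 km = 6.626489e+06 m
r2 = 9966.9160 km = 9.966916e+06 m
dv1 = sqrt(mu/r1)*(sqrt(2*r2/(r1+r2)) - 1) = 744.8918 m/s
dv2 = sqrt(mu/r2)*(1 - sqrt(2*r1/(r1+r2))) = 672.2717 m/s
total dv = |dv1| + |dv2| = 744.8918 + 672.2717 = 1417.1635 m/s = 1.4172 km/s

1.4172 km/s


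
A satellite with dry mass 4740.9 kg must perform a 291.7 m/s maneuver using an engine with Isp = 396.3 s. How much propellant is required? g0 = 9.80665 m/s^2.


ve = Isp * g0 = 396.3 * 9.80665 = 3886.375395 m/s
mass ratio = exp(dv/ve) = exp(291.7/3886.375395) = 1.07794568
m_prop = m_dry * (mr - 1) = 4740.9 * (1.07794568 - 1)
m_prop = 369.5327 kg

369.5327 kg


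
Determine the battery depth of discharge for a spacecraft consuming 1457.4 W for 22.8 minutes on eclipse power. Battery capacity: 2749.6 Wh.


E_used = P * t / 60 = 1457.4 * 22.8 / 60 = 553.8120 Wh
DOD = E_used / E_total * 100 = 553.8120 / 2749.6 * 100
DOD = 20.1415 %

20.1415 %


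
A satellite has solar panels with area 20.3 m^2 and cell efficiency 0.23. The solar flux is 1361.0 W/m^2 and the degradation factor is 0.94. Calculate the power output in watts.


P = area * eta * S * degradation
P = 20.3 * 0.23 * 1361.0 * 0.94
P = 5973.2385 W

5973.2385 W


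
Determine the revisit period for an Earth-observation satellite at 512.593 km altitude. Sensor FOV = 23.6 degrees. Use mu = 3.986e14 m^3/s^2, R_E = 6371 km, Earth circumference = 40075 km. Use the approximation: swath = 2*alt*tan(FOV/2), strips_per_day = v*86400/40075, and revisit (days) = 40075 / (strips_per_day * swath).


swath = 2*512.593*tan(0.2059489) = 214.1725 km
v = sqrt(mu/r) = 7609.5864 m/s = 7.6096 km/s
strips/day = v*86400/40075 = 7.6096*86400/40075 = 16.4059
coverage/day = strips * swath = 16.4059 * 214.1725 = 3513.7026 km
revisit = 40075 / 3513.7026 = 11.4053 days

11.4053 days


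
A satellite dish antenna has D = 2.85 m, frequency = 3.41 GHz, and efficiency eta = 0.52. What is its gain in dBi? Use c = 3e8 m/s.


lambda = c/f = 3e8 / 3.41e+09 = 0.08797654 m
G = eta*(pi*D/lambda)^2 = 0.52*(pi*2.85/0.08797654)^2
G = 5385.9096 (linear)
G = 10*log10(5385.9096) = 37.3126 dBi

37.3126 dBi


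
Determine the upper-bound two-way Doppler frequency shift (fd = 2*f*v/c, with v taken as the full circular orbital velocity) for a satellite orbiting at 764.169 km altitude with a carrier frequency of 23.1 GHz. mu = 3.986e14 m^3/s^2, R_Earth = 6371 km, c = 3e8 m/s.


r = 7.135169e+06 m
v = sqrt(mu/r) = 7474.2310 m/s (worst-case radial velocity)
f = 23.1 GHz = 2.31e+10 Hz
fd = 2*f*v/c = 2*2.31e+10*7474.2310/3.0e+08
fd = 1.1510316e+06 Hz

1.1510e+06 Hz


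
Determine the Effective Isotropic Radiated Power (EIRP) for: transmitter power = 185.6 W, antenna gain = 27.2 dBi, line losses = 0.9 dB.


Pt = 185.6 W = 22.6858 dBW
EIRP = Pt_dBW + Gt - losses = 22.6858 + 27.2 - 0.9 = 48.9858 dBW

48.9858 dBW


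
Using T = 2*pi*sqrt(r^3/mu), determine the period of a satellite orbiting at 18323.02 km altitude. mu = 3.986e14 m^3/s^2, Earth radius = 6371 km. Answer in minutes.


r = 24694.0200 km = 2.469402e+07 m
T = 2*pi*sqrt(r^3/mu) = 2*pi*sqrt(1.5058281e+22 / 3.986e14)
T = 38618.8124 s = 643.6469 min

643.6469 minutes


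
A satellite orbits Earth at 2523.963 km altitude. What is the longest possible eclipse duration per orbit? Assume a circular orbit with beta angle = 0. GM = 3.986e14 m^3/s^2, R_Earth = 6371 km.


r = 8894.9630 km
T = 139.1478 min
Eclipse fraction = arcsin(R_E/r)/pi = arcsin(6371.0000/8894.9630)/pi
= arcsin(0.7162481)/pi = 0.2541421
Eclipse duration = 0.2541421 * 139.1478 = 35.3633 min

35.3633 minutes


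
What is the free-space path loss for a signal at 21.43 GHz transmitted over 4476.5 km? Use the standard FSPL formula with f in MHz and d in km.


f = 21.43 GHz = 21430.0000 MHz
d = 4476.5 km
FSPL = 32.44 + 20*log10(21430.0000) + 20*log10(4476.5)
FSPL = 32.44 + 86.6204 + 73.0188
FSPL = 192.0792 dB

192.0792 dB


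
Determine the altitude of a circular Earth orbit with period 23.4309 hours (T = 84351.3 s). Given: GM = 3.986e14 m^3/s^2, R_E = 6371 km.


T = 84351.3 s
r = (mu*T^2/(4*pi^2))^(1/3) = (3.986e14 * 84351.3^2 / (4*pi^2))^(1/3)
r = 4.1570671e+07 m = 41570.6715 km
alt = r - R_E = 41570.6715 - 6371 = 35199.6715 km

35199.6715 km


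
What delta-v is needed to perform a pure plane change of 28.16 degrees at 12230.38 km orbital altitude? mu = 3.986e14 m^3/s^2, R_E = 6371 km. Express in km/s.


r = 18601.3800 km = 1.860138e+07 m
V = sqrt(mu/r) = 4629.0947 m/s
di = 28.16 deg = 0.4914847 rad
dV = 2*V*sin(di/2) = 2*4629.0947*sin(0.2457424)
dV = 2252.2994 m/s = 2.2523 km/s

2.2523 km/s


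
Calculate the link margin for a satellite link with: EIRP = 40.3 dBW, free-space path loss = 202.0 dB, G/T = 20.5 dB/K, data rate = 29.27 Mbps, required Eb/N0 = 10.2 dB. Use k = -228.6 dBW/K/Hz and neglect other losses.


C/N0 = EIRP - FSPL + G/T - k = 40.3 - 202.0 + 20.5 - (-228.6)
C/N0 = 87.4000 dB-Hz
R_b = 29.27 Mbps = 2.927e+07 bps -> 10*log10(R_b) = 74.6642 dB-Hz
Eb/N0 = C/N0 - 10*log10(R_b) = 87.4000 - 74.6642 = 12.7358 dB
Margin = Eb/N0 - Eb/N0_req = 12.7358 - 10.2 = 2.5358 dB (link closes)

2.5358 dB


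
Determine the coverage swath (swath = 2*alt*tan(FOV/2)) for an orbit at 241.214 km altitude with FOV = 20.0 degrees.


FOV = 20.0 deg = 0.3490659 rad
swath = 2 * alt * tan(FOV/2) = 2 * 241.214 * tan(0.1745329)
swath = 2 * 241.214 * 0.176327
swath = 85.0651 km

85.0651 km


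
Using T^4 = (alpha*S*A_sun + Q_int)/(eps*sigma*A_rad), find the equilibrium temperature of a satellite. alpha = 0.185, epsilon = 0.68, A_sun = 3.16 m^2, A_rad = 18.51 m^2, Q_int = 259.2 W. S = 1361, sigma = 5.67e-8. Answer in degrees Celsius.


Numerator = alpha*S*A_sun + Q_int = 0.185*1361*3.16 + 259.2 = 1054.8406 W
Denominator = eps*sigma*A_rad = 0.68*5.67e-8*18.51 = 7.1367156e-07 W/K^4
T^4 = 1.4780477e+09 K^4
T = 196.0749 K = -77.0751 C

-77.0751 degrees Celsius


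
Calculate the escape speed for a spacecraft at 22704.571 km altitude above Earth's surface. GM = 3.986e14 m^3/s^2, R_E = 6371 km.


r = 6371.0 + 22704.571 = 29075.5710 km = 2.9075571e+07 m
v_esc = sqrt(2*mu/r) = sqrt(2*3.986e14 / 2.9075571e+07)
v_esc = 5236.2397 m/s = 5.2362 km/s

5.2362 km/s


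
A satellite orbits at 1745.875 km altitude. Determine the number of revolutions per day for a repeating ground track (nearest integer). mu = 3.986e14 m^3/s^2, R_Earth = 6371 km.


r = 8.116875e+06 m
T = 2*pi*sqrt(r^3/mu) = 7277.7060 s = 121.2951 min
revs/day = 1440 / 121.2951 = 11.8719
Rounded: 12 revolutions per day

12 revolutions per day


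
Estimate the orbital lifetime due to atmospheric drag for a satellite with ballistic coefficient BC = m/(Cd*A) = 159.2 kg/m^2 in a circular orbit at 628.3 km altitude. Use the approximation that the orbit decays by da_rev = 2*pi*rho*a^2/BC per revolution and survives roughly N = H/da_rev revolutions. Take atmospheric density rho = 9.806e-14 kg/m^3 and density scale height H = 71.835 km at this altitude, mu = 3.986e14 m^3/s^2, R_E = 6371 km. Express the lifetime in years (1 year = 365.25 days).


a = R_E + alt = 6999.3000 km = 6.9993e+06 m
da_rev = 2*pi*rho*a^2/BC = 2*pi*9.806e-14*(6.9993e+06)^2/159.2 = 0.189599816 m per revolution
N = H/da_rev = 71835.0000 m / 0.189599816 m = 378876.9507 revolutions
P = 2*pi*sqrt(a^3/mu) = 5827.6456 s
lifetime = N*P = 378876.9507 * 5827.6456 = 2.2079606e+09 s = 25555.0995 days
years = 25555.0995 / 365.25 = 69.9660 years

69.9660 years


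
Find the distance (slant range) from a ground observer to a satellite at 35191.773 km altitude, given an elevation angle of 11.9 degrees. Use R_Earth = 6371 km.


h = 35191.773 km, el = 11.9 deg
d = -R_E*sin(el) + sqrt((R_E*sin(el))^2 + 2*R_E*h + h^2)
d = -6371.0000*sin(0.2076942) + sqrt((6371.0000*0.2062042)^2 + 2*6371.0000*35191.773 + 35191.773^2)
d = 39778.8556 km

39778.8556 km


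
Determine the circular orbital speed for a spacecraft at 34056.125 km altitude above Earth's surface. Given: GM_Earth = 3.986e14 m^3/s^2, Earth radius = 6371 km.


r = R_E + alt = 6371.0 + 34056.125 = 40427.1250 km = 4.0427125e+07 m
v = sqrt(mu/r) = sqrt(3.986e14 / 4.0427125e+07) = 3140.0186 m/s = 3.1400 km/s

3.1400 km/s


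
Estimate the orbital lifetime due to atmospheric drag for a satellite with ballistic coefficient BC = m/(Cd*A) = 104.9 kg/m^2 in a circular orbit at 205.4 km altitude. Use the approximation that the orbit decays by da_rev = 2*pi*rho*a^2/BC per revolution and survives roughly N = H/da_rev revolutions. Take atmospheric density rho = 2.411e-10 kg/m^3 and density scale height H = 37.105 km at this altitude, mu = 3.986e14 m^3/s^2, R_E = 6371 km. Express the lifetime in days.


a = R_E + alt = 6576.4000 km = 6.5764e+06 m
da_rev = 2*pi*rho*a^2/BC = 2*pi*2.411e-10*(6.5764e+06)^2/104.9 = 624.565559 m per revolution
N = H/da_rev = 37105.0000 m / 624.565559 m = 59.4093 revolutions
P = 2*pi*sqrt(a^3/mu) = 5307.5434 s
lifetime = N*P = 59.4093 * 5307.5434 = 315317.4141 s = 3.6495 days

3.6495 days


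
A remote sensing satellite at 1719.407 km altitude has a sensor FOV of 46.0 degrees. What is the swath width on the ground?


FOV = 46.0 deg = 0.8028515 rad
swath = 2 * alt * tan(FOV/2) = 2 * 1719.407 * tan(0.4014257)
swath = 2 * 1719.407 * 0.4244748
swath = 1459.6899 km

1459.6899 km


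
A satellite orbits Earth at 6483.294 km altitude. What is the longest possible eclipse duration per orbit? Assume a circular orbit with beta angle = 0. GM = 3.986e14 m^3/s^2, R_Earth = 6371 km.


r = 12854.2940 km
T = 241.7310 min
Eclipse fraction = arcsin(R_E/r)/pi = arcsin(6371.0000/12854.2940)/pi
= arcsin(0.495632)/pi = 0.1650635
Eclipse duration = 0.1650635 * 241.7310 = 39.9010 min

39.9010 minutes


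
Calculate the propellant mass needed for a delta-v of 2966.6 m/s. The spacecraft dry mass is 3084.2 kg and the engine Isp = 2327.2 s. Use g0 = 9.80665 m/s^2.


ve = Isp * g0 = 2327.2 * 9.80665 = 22822.035880 m/s
mass ratio = exp(dv/ve) = exp(2966.6/22822.035880) = 1.13881518
m_prop = m_dry * (mr - 1) = 3084.2 * (1.13881518 - 1)
m_prop = 428.1338 kg

428.1338 kg


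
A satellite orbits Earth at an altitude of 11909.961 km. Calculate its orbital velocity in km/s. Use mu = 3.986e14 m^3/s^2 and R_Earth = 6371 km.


r = R_E + alt = 6371.0 + 11909.961 = 18280.9610 km = 1.8280961e+07 m
v = sqrt(mu/r) = sqrt(3.986e14 / 1.8280961e+07) = 4669.4866 m/s = 4.6695 km/s

4.6695 km/s


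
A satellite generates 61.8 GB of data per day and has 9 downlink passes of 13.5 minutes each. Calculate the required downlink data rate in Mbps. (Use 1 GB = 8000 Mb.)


total contact time = 9 * 13.5 * 60 = 7290.0000 s
data = 61.8 GB = 494400.0000 Mb
rate = 494400.0000 / 7290.0000 = 67.8189 Mbps

67.8189 Mbps


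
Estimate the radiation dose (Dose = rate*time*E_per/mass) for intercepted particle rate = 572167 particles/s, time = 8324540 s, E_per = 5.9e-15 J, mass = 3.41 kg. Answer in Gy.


Total energy deposited = rate * time * E_per
  = 572167 * 8324540 * 5.9e-15 = 0.02810186 J
Dose = E_total / mass = 0.02810186 / 3.41
Dose = 0.008241015 Gy

0.0082 Gy


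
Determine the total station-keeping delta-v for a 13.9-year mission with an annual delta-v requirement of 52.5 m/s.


dV = rate * years = 52.5 * 13.9
dV = 729.7500 m/s

729.7500 m/s


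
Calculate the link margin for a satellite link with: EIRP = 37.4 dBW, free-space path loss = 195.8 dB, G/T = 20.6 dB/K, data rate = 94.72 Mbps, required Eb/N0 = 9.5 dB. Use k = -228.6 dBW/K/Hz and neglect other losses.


C/N0 = EIRP - FSPL + G/T - k = 37.4 - 195.8 + 20.6 - (-228.6)
C/N0 = 90.8000 dB-Hz
R_b = 94.72 Mbps = 9.472e+07 bps -> 10*log10(R_b) = 79.7644 dB-Hz
Eb/N0 = C/N0 - 10*log10(R_b) = 90.8000 - 79.7644 = 11.0356 dB
Margin = Eb/N0 - Eb/N0_req = 11.0356 - 9.5 = 1.5356 dB (link closes)

1.5356 dB


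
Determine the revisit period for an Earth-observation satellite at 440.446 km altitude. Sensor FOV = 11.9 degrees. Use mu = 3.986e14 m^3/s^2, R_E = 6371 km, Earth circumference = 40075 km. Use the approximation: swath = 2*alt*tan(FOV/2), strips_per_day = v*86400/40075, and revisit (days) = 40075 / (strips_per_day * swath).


swath = 2*440.446*tan(0.1038471) = 91.8083 km
v = sqrt(mu/r) = 7649.7808 m/s = 7.6498 km/s
strips/day = v*86400/40075 = 7.6498*86400/40075 = 16.4926
coverage/day = strips * swath = 16.4926 * 91.8083 = 1514.1584 km
revisit = 40075 / 1514.1584 = 26.4668 days

26.4668 days


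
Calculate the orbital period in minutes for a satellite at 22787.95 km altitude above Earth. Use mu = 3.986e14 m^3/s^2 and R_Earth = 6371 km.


r = 29158.9500 km = 2.915895e+07 m
T = 2*pi*sqrt(r^3/mu) = 2*pi*sqrt(2.4792233e+22 / 3.986e14)
T = 49552.8962 s = 825.8816 min

825.8816 minutes


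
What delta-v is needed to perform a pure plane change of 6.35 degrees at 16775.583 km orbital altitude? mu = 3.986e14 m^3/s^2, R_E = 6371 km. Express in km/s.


r = 23146.5830 km = 2.3146583e+07 m
V = sqrt(mu/r) = 4149.7812 m/s
di = 6.35 deg = 0.1108284 rad
dV = 2*V*sin(di/2) = 2*4149.7812*sin(0.0554142)
dV = 459.6783 m/s = 0.4596783 km/s

0.4597 km/s


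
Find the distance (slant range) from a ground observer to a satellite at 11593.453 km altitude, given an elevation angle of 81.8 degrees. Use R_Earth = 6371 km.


h = 11593.453 km, el = 81.8 deg
d = -R_E*sin(el) + sqrt((R_E*sin(el))^2 + 2*R_E*h + h^2)
d = -6371.0000*sin(1.4277) + sqrt((6371.0000*0.9897762)^2 + 2*6371.0000*11593.453 + 11593.453^2)
d = 11635.5920 km

11635.5920 km


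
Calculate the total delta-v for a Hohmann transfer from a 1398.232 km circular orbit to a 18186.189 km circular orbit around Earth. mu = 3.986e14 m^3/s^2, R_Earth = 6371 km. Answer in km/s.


r1 = 7769.2320 km = 7.769232e+06 m
r2 = 24557.1890 km = 2.4557189e+07 m
dv1 = sqrt(mu/r1)*(sqrt(2*r2/(r1+r2)) - 1) = 1666.1230 m/s
dv2 = sqrt(mu/r2)*(1 - sqrt(2*r1/(r1+r2))) = 1235.6173 m/s
total dv = |dv1| + |dv2| = 1666.1230 + 1235.6173 = 2901.7403 m/s = 2.9017 km/s

2.9017 km/s


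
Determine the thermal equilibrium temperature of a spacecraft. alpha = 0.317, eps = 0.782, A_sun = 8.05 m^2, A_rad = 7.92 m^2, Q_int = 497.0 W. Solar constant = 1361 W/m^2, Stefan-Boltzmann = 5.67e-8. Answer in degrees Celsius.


Numerator = alpha*S*A_sun + Q_int = 0.317*1361*8.05 + 497.0 = 3970.0679 W
Denominator = eps*sigma*A_rad = 0.782*5.67e-8*7.92 = 3.5116805e-07 W/K^4
T^4 = 1.1305322e+10 K^4
T = 326.0774 K = 52.9274 C

52.9274 degrees Celsius


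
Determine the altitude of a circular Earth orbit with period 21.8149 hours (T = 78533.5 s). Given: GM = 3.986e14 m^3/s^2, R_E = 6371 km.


T = 78533.5 s
r = (mu*T^2/(4*pi^2))^(1/3) = (3.986e14 * 78533.5^2 / (4*pi^2))^(1/3)
r = 3.9636548e+07 m = 39636.5477 km
alt = r - R_E = 39636.5477 - 6371 = 33265.5477 km

33265.5477 km


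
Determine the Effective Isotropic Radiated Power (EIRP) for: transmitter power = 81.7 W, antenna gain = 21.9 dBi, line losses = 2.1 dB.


Pt = 81.7 W = 19.1222 dBW
EIRP = Pt_dBW + Gt - losses = 19.1222 + 21.9 - 2.1 = 38.9222 dBW

38.9222 dBW


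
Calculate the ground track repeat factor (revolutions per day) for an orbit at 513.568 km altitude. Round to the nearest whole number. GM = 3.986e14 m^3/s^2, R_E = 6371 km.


r = 6.884568e+06 m
T = 2*pi*sqrt(r^3/mu) = 5684.9449 s = 94.7491 min
revs/day = 1440 / 94.7491 = 15.1980
Rounded: 15 revolutions per day

15 revolutions per day


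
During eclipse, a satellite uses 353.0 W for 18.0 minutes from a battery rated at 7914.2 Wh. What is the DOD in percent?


E_used = P * t / 60 = 353.0 * 18.0 / 60 = 105.9000 Wh
DOD = E_used / E_total * 100 = 105.9000 / 7914.2 * 100
DOD = 1.3381 %

1.3381 %


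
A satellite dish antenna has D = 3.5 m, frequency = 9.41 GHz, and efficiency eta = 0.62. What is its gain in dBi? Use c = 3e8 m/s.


lambda = c/f = 3e8 / 9.41e+09 = 0.03188098 m
G = eta*(pi*D/lambda)^2 = 0.62*(pi*3.5/0.03188098)^2
G = 73750.3798 (linear)
G = 10*log10(73750.3798) = 48.6776 dBi

48.6776 dBi


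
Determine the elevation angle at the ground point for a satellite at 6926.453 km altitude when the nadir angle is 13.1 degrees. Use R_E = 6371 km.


r = R_E + alt = 13297.4530 km
Law of sines in the satellite / Earth-center / ground-point triangle:
  sin(nadir)/R_E = sin(90 + el)/r  =>  cos(el) = (r/R_E)*sin(nadir)
cos(el) = (13297.4530 / 6371.0000) * sin(13.1 deg) = 0.4730631
el = arccos(0.4730631) = 61.7667 deg
(Earth-central angle = 90 - nadir - el = 15.1333 deg)

61.7667 degrees


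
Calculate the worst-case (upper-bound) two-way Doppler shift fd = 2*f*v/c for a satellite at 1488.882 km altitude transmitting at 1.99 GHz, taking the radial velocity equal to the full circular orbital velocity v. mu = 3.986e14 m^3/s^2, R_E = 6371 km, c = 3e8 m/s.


r = 7.859882e+06 m
v = sqrt(mu/r) = 7121.3222 m/s (worst-case radial velocity)
f = 1.99 GHz = 1.99e+09 Hz
fd = 2*f*v/c = 2*1.99e+09*7121.3222/3.0e+08
fd = 94476.2075 Hz

94476.2075 Hz


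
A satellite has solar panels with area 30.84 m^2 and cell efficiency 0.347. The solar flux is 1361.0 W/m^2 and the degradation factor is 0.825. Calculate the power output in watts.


P = area * eta * S * degradation
P = 30.84 * 0.347 * 1361.0 * 0.825
P = 12015.8893 W

12015.8893 W


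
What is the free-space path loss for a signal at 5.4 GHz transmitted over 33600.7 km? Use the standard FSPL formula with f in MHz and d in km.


f = 5.4 GHz = 5400.0000 MHz
d = 33600.7 km
FSPL = 32.44 + 20*log10(5400.0000) + 20*log10(33600.7)
FSPL = 32.44 + 74.6479 + 90.5270
FSPL = 197.6148 dB

197.6148 dB


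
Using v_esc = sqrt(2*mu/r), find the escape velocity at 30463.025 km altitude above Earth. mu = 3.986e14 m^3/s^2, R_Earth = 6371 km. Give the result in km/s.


r = 6371.0 + 30463.025 = 36834.0250 km = 3.6834025e+07 m
v_esc = sqrt(2*mu/r) = sqrt(2*3.986e14 / 3.6834025e+07)
v_esc = 4652.2073 m/s = 4.6522 km/s

4.6522 km/s


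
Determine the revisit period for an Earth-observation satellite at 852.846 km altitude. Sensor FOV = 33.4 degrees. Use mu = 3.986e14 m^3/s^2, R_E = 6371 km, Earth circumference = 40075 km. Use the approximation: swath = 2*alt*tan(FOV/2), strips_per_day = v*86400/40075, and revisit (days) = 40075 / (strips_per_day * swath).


swath = 2*852.846*tan(0.29147) = 511.7321 km
v = sqrt(mu/r) = 7428.2140 m/s = 7.4282 km/s
strips/day = v*86400/40075 = 7.4282*86400/40075 = 16.0149
coverage/day = strips * swath = 16.0149 * 511.7321 = 8195.3461 km
revisit = 40075 / 8195.3461 = 4.8900 days

4.8900 days


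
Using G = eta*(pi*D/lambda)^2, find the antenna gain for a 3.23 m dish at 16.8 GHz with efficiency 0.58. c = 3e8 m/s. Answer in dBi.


lambda = c/f = 3e8 / 1.68e+10 = 0.01785714 m
G = eta*(pi*D/lambda)^2 = 0.58*(pi*3.23/0.01785714)^2
G = 187287.5194 (linear)
G = 10*log10(187287.5194) = 52.7251 dBi

52.7251 dBi


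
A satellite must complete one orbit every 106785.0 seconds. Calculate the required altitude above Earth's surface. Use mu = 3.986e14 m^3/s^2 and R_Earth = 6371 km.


T = 106785.0 s
r = (mu*T^2/(4*pi^2))^(1/3) = (3.986e14 * 106785.0^2 / (4*pi^2))^(1/3)
r = 4.8648115e+07 m = 48648.1154 km
alt = r - R_E = 48648.1154 - 6371 = 42277.1154 km

42277.1154 km


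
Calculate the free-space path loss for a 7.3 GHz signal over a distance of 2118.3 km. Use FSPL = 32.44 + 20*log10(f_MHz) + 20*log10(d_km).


f = 7.3 GHz = 7300.0000 MHz
d = 2118.3 km
FSPL = 32.44 + 20*log10(7300.0000) + 20*log10(2118.3)
FSPL = 32.44 + 77.2665 + 66.5197
FSPL = 176.2262 dB

176.2262 dB


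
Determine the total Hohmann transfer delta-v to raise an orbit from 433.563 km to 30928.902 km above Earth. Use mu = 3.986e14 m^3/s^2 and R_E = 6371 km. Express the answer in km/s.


r1 = 6804.5630 km = 6.804563e+06 m
r2 = 37299.9020 km = 3.7299902e+07 m
dv1 = sqrt(mu/r1)*(sqrt(2*r2/(r1+r2)) - 1) = 2300.3158 m/s
dv2 = sqrt(mu/r2)*(1 - sqrt(2*r1/(r1+r2))) = 1453.1129 m/s
total dv = |dv1| + |dv2| = 2300.3158 + 1453.1129 = 3753.4287 m/s = 3.7534 km/s

3.7534 km/s


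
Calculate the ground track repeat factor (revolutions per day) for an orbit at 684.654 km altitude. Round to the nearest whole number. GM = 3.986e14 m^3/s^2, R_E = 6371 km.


r = 7.055654e+06 m
T = 2*pi*sqrt(r^3/mu) = 5898.1679 s = 98.3028 min
revs/day = 1440 / 98.3028 = 14.6486
Rounded: 15 revolutions per day

15 revolutions per day


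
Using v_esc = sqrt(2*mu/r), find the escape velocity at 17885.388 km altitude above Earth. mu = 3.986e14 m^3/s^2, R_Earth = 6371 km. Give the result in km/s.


r = 6371.0 + 17885.388 = 24256.3880 km = 2.4256388e+07 m
v_esc = sqrt(2*mu/r) = sqrt(2*3.986e14 / 2.4256388e+07)
v_esc = 5732.8500 m/s = 5.7329 km/s

5.7329 km/s


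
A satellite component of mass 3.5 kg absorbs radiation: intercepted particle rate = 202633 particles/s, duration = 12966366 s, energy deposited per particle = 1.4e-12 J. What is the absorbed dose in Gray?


Total energy deposited = rate * time * E_per
  = 202633 * 12966366 * 1.4e-12 = 3.6784 J
Dose = E_total / mass = 3.6784 / 3.5
Dose = 1.0510 Gy

1.0510 Gy


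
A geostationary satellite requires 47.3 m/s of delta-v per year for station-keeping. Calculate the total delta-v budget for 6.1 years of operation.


dV = rate * years = 47.3 * 6.1
dV = 288.5300 m/s

288.5300 m/s


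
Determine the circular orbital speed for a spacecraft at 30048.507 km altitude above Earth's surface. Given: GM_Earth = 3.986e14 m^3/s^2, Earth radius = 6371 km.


r = R_E + alt = 6371.0 + 30048.507 = 36419.5070 km = 3.6419507e+07 m
v = sqrt(mu/r) = sqrt(3.986e14 / 3.6419507e+07) = 3308.2751 m/s = 3.3083 km/s

3.3083 km/s


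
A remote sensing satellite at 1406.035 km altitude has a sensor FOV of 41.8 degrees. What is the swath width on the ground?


FOV = 41.8 deg = 0.7295476 rad
swath = 2 * alt * tan(FOV/2) = 2 * 1406.035 * tan(0.3647738)
swath = 2 * 1406.035 * 0.3818629
swath = 1073.8251 km

1073.8251 km


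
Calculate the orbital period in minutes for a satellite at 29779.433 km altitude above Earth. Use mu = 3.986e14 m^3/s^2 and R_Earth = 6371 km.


r = 36150.4330 km = 3.6150433e+07 m
T = 2*pi*sqrt(r^3/mu) = 2*pi*sqrt(4.7243331e+22 / 3.986e14)
T = 68403.9966 s = 1140.0666 min

1140.0666 minutes


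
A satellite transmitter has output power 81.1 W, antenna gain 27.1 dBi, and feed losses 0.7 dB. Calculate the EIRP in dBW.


Pt = 81.1 W = 19.0902 dBW
EIRP = Pt_dBW + Gt - losses = 19.0902 + 27.1 - 0.7 = 45.4902 dBW

45.4902 dBW


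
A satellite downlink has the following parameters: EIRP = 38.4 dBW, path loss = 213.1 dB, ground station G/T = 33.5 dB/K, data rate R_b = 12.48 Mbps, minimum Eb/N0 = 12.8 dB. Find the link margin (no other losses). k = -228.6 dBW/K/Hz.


C/N0 = EIRP - FSPL + G/T - k = 38.4 - 213.1 + 33.5 - (-228.6)
C/N0 = 87.4000 dB-Hz
R_b = 12.48 Mbps = 1.248e+07 bps -> 10*log10(R_b) = 70.9621 dB-Hz
Eb/N0 = C/N0 - 10*log10(R_b) = 87.4000 - 70.9621 = 16.4379 dB
Margin = Eb/N0 - Eb/N0_req = 16.4379 - 12.8 = 3.6379 dB (link closes)

3.6379 dB


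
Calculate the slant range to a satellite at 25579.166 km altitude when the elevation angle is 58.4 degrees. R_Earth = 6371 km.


h = 25579.166 km, el = 58.4 deg
d = -R_E*sin(el) + sqrt((R_E*sin(el))^2 + 2*R_E*h + h^2)
d = -6371.0000*sin(1.0193) + sqrt((6371.0000*0.8517269)^2 + 2*6371.0000*25579.166 + 25579.166^2)
d = 26348.9332 km

26348.9332 km


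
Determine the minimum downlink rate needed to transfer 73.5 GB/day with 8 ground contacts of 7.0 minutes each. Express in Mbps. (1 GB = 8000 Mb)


total contact time = 8 * 7.0 * 60 = 3360.0000 s
data = 73.5 GB = 588000.0000 Mb
rate = 588000.0000 / 3360.0000 = 175.0000 Mbps

175.0000 Mbps


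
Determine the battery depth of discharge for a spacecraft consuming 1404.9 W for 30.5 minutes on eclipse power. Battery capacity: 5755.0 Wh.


E_used = P * t / 60 = 1404.9 * 30.5 / 60 = 714.1575 Wh
DOD = E_used / E_total * 100 = 714.1575 / 5755.0 * 100
DOD = 12.4093 %

12.4093 %


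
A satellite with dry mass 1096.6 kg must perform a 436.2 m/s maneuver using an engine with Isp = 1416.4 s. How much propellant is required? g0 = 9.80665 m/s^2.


ve = Isp * g0 = 1416.4 * 9.80665 = 13890.139060 m/s
mass ratio = exp(dv/ve) = exp(436.2/13890.139060) = 1.03190187
m_prop = m_dry * (mr - 1) = 1096.6 * (1.03190187 - 1)
m_prop = 34.9836 kg

34.9836 kg


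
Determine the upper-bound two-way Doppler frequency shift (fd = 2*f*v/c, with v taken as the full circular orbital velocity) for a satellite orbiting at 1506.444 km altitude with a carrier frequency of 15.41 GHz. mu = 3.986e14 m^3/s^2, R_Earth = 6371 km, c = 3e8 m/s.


r = 7.877444e+06 m
v = sqrt(mu/r) = 7113.3796 m/s (worst-case radial velocity)
f = 15.41 GHz = 1.541e+10 Hz
fd = 2*f*v/c = 2*1.541e+10*7113.3796/3.0e+08
fd = 730781.1973 Hz

730781.1973 Hz


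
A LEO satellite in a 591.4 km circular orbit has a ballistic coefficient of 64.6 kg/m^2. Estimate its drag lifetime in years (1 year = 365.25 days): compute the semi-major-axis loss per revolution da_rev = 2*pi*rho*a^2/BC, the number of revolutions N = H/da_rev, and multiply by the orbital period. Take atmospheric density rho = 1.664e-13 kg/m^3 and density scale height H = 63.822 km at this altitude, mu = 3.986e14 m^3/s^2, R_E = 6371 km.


a = R_E + alt = 6962.4000 km = 6.9624e+06 m
da_rev = 2*pi*rho*a^2/BC = 2*pi*1.664e-13*(6.9624e+06)^2/64.6 = 0.784546363 m per revolution
N = H/da_rev = 63822.0000 m / 0.784546363 m = 81348.9209 revolutions
P = 2*pi*sqrt(a^3/mu) = 5781.6218 s
lifetime = N*P = 81348.9209 * 5781.6218 = 4.7032869e+08 s = 5443.6191 days
years = 5443.6191 / 365.25 = 14.9038 years

14.9038 years


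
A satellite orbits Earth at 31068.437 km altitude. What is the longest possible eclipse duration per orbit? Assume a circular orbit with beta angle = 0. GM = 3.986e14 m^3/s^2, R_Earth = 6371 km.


r = 37439.4370 km
T = 1201.5834 min
Eclipse fraction = arcsin(R_E/r)/pi = arcsin(6371.0000/37439.4370)/pi
= arcsin(0.1701682)/pi = 0.05443109
Eclipse duration = 0.05443109 * 1201.5834 = 65.4035 min

65.4035 minutes


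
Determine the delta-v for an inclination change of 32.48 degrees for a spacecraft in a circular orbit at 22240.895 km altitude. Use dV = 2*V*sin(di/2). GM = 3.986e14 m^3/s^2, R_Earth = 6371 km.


r = 28611.8950 km = 2.8611895e+07 m
V = sqrt(mu/r) = 3732.4615 m/s
di = 32.48 deg = 0.5668829 rad
dV = 2*V*sin(di/2) = 2*3732.4615*sin(0.2834415)
dV = 2087.6512 m/s = 2.0877 km/s

2.0877 km/s


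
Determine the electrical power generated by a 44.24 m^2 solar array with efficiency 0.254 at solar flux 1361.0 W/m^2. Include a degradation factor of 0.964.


P = area * eta * S * degradation
P = 44.24 * 0.254 * 1361.0 * 0.964
P = 14742.9365 W

14742.9365 W


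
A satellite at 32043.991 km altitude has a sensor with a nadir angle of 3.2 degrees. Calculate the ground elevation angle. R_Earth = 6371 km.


r = R_E + alt = 38414.9910 km
Law of sines in the satellite / Earth-center / ground-point triangle:
  sin(nadir)/R_E = sin(90 + el)/r  =>  cos(el) = (r/R_E)*sin(nadir)
cos(el) = (38414.9910 / 6371.0000) * sin(3.2 deg) = 0.3365849
el = arccos(0.3365849) = 70.3311 deg
(Earth-central angle = 90 - nadir - el = 16.4689 deg)

70.3311 degrees


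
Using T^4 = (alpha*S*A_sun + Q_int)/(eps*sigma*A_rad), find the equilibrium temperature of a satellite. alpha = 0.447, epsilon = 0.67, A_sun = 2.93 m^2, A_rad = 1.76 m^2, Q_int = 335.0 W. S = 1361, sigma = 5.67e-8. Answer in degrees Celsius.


Numerator = alpha*S*A_sun + Q_int = 0.447*1361*2.93 + 335.0 = 2117.5153 W
Denominator = eps*sigma*A_rad = 0.67*5.67e-8*1.76 = 6.686064e-08 W/K^4
T^4 = 3.1670581e+10 K^4
T = 421.8558 K = 148.7058 C

148.7058 degrees Celsius


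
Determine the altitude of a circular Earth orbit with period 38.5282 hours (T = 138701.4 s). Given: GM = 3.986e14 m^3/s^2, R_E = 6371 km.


T = 138701.4 s
r = (mu*T^2/(4*pi^2))^(1/3) = (3.986e14 * 138701.4^2 / (4*pi^2))^(1/3)
r = 5.7913492e+07 m = 57913.4916 km
alt = r - R_E = 57913.4916 - 6371 = 51542.4916 km

51542.4916 km


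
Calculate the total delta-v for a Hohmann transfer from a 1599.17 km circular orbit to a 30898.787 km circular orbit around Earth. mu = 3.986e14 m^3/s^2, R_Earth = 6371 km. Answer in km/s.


r1 = 7970.1700 km = 7.97017e+06 m
r2 = 37269.7870 km = 3.7269787e+07 m
dv1 = sqrt(mu/r1)*(sqrt(2*r2/(r1+r2)) - 1) = 2005.6405 m/s
dv2 = sqrt(mu/r2)*(1 - sqrt(2*r1/(r1+r2))) = 1329.0856 m/s
total dv = |dv1| + |dv2| = 2005.6405 + 1329.0856 = 3334.7260 m/s = 3.3347 km/s

3.3347 km/s


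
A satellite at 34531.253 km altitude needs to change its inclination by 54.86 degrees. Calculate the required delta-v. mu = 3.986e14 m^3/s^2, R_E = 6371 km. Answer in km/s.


r = 40902.2530 km = 4.0902253e+07 m
V = sqrt(mu/r) = 3121.7278 m/s
di = 54.86 deg = 0.9574876 rad
dV = 2*V*sin(di/2) = 2*3121.7278*sin(0.4787438)
dV = 2876.1389 m/s = 2.8761 km/s

2.8761 km/s


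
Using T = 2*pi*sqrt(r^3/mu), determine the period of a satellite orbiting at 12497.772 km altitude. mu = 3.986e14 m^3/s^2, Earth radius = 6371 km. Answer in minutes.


r = 18868.7720 km = 1.8868772e+07 m
T = 2*pi*sqrt(r^3/mu) = 2*pi*sqrt(6.7178594e+21 / 3.986e14)
T = 25794.4740 s = 429.9079 min

429.9079 minutes


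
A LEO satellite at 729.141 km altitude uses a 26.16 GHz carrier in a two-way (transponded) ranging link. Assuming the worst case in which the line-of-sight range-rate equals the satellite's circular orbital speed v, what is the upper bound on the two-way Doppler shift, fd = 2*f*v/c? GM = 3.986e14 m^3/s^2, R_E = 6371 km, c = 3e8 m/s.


r = 7.100141e+06 m
v = sqrt(mu/r) = 7492.6451 m/s (worst-case radial velocity)
f = 26.16 GHz = 2.616e+10 Hz
fd = 2*f*v/c = 2*2.616e+10*7492.6451/3.0e+08
fd = 1.3067173e+06 Hz

1.3067e+06 Hz


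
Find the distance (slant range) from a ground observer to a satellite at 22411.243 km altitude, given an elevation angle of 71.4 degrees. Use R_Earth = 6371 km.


h = 22411.243 km, el = 71.4 deg
d = -R_E*sin(el) + sqrt((R_E*sin(el))^2 + 2*R_E*h + h^2)
d = -6371.0000*sin(1.2462) + sqrt((6371.0000*0.9477684)^2 + 2*6371.0000*22411.243 + 22411.243^2)
d = 22672.1858 km

22672.1858 km


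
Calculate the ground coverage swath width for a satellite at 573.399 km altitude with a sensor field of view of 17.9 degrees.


FOV = 17.9 deg = 0.3124139 rad
swath = 2 * alt * tan(FOV/2) = 2 * 573.399 * tan(0.156207)
swath = 2 * 573.399 * 0.15749
swath = 180.6092 km

180.6092 km


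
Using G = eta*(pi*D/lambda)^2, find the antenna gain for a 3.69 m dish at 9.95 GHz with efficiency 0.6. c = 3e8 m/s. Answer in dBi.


lambda = c/f = 3e8 / 9.95e+09 = 0.03015075 m
G = eta*(pi*D/lambda)^2 = 0.6*(pi*3.69/0.03015075)^2
G = 88696.6833 (linear)
G = 10*log10(88696.6833) = 49.4791 dBi

49.4791 dBi


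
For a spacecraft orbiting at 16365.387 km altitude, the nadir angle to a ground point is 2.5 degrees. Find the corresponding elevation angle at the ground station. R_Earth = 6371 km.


r = R_E + alt = 22736.3870 km
Law of sines in the satellite / Earth-center / ground-point triangle:
  sin(nadir)/R_E = sin(90 + el)/r  =>  cos(el) = (r/R_E)*sin(nadir)
cos(el) = (22736.3870 / 6371.0000) * sin(2.5 deg) = 0.1556659
el = arccos(0.1556659) = 81.0446 deg
(Earth-central angle = 90 - nadir - el = 6.4554 deg)

81.0446 degrees


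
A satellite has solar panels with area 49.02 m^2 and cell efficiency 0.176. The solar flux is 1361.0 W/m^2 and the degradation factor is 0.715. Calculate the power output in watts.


P = area * eta * S * degradation
P = 49.02 * 0.176 * 1361.0 * 0.715
P = 8395.5691 W

8395.5691 W


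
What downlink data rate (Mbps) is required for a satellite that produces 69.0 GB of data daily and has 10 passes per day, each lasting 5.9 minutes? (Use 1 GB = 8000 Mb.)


total contact time = 10 * 5.9 * 60 = 3540.0000 s
data = 69.0 GB = 552000.0000 Mb
rate = 552000.0000 / 3540.0000 = 155.9322 Mbps

155.9322 Mbps


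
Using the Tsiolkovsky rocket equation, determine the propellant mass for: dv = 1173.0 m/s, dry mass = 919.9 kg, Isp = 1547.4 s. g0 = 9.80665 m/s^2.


ve = Isp * g0 = 1547.4 * 9.80665 = 15174.810210 m/s
mass ratio = exp(dv/ve) = exp(1173.0/15174.810210) = 1.08036522
m_prop = m_dry * (mr - 1) = 919.9 * (1.08036522 - 1)
m_prop = 73.9280 kg

73.9280 kg


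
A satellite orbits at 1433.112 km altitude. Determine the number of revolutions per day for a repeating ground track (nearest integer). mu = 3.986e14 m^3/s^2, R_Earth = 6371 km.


r = 7.804112e+06 m
T = 2*pi*sqrt(r^3/mu) = 6861.1428 s = 114.3524 min
revs/day = 1440 / 114.3524 = 12.5927
Rounded: 13 revolutions per day

13 revolutions per day


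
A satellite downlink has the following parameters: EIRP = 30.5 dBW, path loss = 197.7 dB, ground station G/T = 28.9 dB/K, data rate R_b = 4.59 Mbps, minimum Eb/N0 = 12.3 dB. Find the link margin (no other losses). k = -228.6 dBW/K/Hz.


C/N0 = EIRP - FSPL + G/T - k = 30.5 - 197.7 + 28.9 - (-228.6)
C/N0 = 90.3000 dB-Hz
R_b = 4.59 Mbps = 4.59e+06 bps -> 10*log10(R_b) = 66.6181 dB-Hz
Eb/N0 = C/N0 - 10*log10(R_b) = 90.3000 - 66.6181 = 23.6819 dB
Margin = Eb/N0 - Eb/N0_req = 23.6819 - 12.3 = 11.3819 dB (link closes)

11.3819 dB


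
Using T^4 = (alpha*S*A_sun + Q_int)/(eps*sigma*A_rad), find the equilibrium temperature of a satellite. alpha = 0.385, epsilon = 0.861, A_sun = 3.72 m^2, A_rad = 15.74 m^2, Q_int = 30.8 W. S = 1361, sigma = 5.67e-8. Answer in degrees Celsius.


Numerator = alpha*S*A_sun + Q_int = 0.385*1361*3.72 + 30.8 = 1980.0242 W
Denominator = eps*sigma*A_rad = 0.861*5.67e-8*15.74 = 7.6840634e-07 W/K^4
T^4 = 2.5767932e+09 K^4
T = 225.3045 K = -47.8455 C

-47.8455 degrees Celsius


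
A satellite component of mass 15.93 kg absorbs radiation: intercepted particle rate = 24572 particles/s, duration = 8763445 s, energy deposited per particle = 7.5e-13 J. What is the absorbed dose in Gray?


Total energy deposited = rate * time * E_per
  = 24572 * 8763445 * 7.5e-13 = 0.1615015 J
Dose = E_total / mass = 0.1615015 / 15.93
Dose = 0.0101382 Gy

0.0101 Gy


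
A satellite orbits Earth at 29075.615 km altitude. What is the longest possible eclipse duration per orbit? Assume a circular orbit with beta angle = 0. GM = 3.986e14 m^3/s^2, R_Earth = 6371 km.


r = 35446.6150 km
T = 1106.9350 min
Eclipse fraction = arcsin(R_E/r)/pi = arcsin(6371.0000/35446.6150)/pi
= arcsin(0.1797351)/pi = 0.05752405
Eclipse duration = 0.05752405 * 1106.9350 = 63.6754 min

63.6754 minutes


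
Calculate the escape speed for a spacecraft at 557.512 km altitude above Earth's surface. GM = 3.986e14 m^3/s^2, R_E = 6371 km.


r = 6371.0 + 557.512 = 6928.5120 km = 6.928512e+06 m
v_esc = sqrt(2*mu/r) = sqrt(2*3.986e14 / 6.928512e+06)
v_esc = 10726.6388 m/s = 10.7266 km/s

10.7266 km/s


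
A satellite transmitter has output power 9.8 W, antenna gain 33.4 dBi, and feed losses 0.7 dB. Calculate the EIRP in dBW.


Pt = 9.8 W = 9.9123 dBW
EIRP = Pt_dBW + Gt - losses = 9.9123 + 33.4 - 0.7 = 42.6123 dBW

42.6123 dBW


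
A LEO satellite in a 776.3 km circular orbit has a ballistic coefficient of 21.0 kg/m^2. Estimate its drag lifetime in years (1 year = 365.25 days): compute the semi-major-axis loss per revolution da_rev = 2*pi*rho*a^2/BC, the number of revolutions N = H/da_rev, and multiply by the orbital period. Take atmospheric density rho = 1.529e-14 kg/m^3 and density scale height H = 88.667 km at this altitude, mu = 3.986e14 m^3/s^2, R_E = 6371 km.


a = R_E + alt = 7147.3000 km = 7.1473e+06 m
da_rev = 2*pi*rho*a^2/BC = 2*pi*1.529e-14*(7.1473e+06)^2/21.0 = 0.233696432 m per revolution
N = H/da_rev = 88667.0000 m / 0.233696432 m = 379411.0128 revolutions
P = 2*pi*sqrt(a^3/mu) = 6013.4574 s
lifetime = N*P = 379411.0128 * 6013.4574 = 2.281572e+09 s = 26407.0829 days
years = 26407.0829 / 365.25 = 72.2987 years

72.2987 years


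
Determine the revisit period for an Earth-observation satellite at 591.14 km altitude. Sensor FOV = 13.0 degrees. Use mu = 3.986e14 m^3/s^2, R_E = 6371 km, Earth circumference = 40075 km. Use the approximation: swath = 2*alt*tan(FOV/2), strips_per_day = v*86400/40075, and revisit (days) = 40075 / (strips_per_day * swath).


swath = 2*591.14*tan(0.1134464) = 134.7038 km
v = sqrt(mu/r) = 7566.5389 m/s = 7.5665 km/s
strips/day = v*86400/40075 = 7.5665*86400/40075 = 16.3131
coverage/day = strips * swath = 16.3131 * 134.7038 = 2197.4414 km
revisit = 40075 / 2197.4414 = 18.2371 days

18.2371 days


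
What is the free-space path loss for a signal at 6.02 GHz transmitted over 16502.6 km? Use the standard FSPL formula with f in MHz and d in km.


f = 6.02 GHz = 6020.0000 MHz
d = 16502.6 km
FSPL = 32.44 + 20*log10(6020.0000) + 20*log10(16502.6)
FSPL = 32.44 + 75.5919 + 84.3510
FSPL = 192.3830 dB

192.3830 dB


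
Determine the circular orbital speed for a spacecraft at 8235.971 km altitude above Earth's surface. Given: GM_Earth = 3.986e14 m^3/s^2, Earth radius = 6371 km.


r = R_E + alt = 6371.0 + 8235.971 = 14606.9710 km = 1.4606971e+07 m
v = sqrt(mu/r) = sqrt(3.986e14 / 1.4606971e+07) = 5223.8243 m/s = 5.2238 km/s

5.2238 km/s


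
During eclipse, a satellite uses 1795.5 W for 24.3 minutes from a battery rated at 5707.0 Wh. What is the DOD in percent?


E_used = P * t / 60 = 1795.5 * 24.3 / 60 = 727.1775 Wh
DOD = E_used / E_total * 100 = 727.1775 / 5707.0 * 100
DOD = 12.7419 %

12.7419 %


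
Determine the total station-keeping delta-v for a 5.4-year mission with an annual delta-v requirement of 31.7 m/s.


dV = rate * years = 31.7 * 5.4
dV = 171.1800 m/s

171.1800 m/s


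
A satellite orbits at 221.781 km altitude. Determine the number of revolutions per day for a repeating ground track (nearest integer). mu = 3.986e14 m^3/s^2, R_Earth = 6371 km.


r = 6.592781e+06 m
T = 2*pi*sqrt(r^3/mu) = 5327.3864 s = 88.7898 min
revs/day = 1440 / 88.7898 = 16.2181
Rounded: 16 revolutions per day

16 revolutions per day


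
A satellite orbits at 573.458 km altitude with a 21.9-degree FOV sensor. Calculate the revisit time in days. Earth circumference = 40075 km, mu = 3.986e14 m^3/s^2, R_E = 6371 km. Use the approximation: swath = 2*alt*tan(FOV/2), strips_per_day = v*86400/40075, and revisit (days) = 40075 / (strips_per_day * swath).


swath = 2*573.458*tan(0.1911136) = 221.8994 km
v = sqrt(mu/r) = 7576.1658 m/s = 7.5762 km/s
strips/day = v*86400/40075 = 7.5762*86400/40075 = 16.3339
coverage/day = strips * swath = 16.3339 * 221.8994 = 3624.4804 km
revisit = 40075 / 3624.4804 = 11.0568 days

11.0568 days


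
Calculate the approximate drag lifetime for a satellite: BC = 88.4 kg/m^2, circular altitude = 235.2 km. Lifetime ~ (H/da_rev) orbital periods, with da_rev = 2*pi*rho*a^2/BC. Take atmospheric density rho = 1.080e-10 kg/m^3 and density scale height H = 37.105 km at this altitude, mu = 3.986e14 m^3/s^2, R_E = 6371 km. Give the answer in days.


a = R_E + alt = 6606.2000 km = 6.6062e+06 m
da_rev = 2*pi*rho*a^2/BC = 2*pi*1.080e-10*(6.6062e+06)^2/88.4 = 335.007704 m per revolution
N = H/da_rev = 37105.0000 m / 335.007704 m = 110.7586 revolutions
P = 2*pi*sqrt(a^3/mu) = 5343.6598 s
lifetime = N*P = 110.7586 * 5343.6598 = 591856.5244 s = 6.8502 days

6.8502 days
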